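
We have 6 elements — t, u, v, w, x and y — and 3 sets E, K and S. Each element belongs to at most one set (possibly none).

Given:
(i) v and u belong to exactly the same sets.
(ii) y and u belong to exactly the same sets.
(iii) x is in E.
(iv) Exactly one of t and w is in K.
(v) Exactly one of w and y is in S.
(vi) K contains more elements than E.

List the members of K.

K = {t, u, v, y}

From (iii): x ∈ E.
Suppose t ∉ K: no assignment then satisfies all the clues, so t ∈ K.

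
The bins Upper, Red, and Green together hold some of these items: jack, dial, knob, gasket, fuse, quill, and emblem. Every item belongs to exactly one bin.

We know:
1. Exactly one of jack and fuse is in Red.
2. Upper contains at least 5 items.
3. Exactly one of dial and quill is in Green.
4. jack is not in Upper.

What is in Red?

Red = {jack}

From (4): jack ∉ Upper.
Suppose jack ∉ Red: no assignment then satisfies all the clues, so jack ∈ Red.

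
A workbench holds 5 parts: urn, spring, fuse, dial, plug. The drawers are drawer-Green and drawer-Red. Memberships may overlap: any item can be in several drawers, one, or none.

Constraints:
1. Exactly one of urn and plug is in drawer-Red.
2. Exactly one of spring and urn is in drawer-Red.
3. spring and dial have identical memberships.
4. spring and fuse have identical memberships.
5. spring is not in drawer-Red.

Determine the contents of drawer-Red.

drawer-Red = {urn}

From (5): spring ∉ drawer-Red.
(2) (exactly one): urn ∈ drawer-Red.
(3): dial matches spring: dial ∉ drawer-Red.
(4): fuse matches spring: fuse ∉ drawer-Red.
(1) (exactly one): plug ∉ drawer-Red.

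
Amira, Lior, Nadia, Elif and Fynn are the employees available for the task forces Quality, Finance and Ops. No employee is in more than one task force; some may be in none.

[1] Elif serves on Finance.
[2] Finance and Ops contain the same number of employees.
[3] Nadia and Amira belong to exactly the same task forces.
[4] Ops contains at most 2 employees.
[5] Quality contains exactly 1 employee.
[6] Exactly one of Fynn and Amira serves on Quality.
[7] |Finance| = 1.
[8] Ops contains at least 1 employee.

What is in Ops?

Ops = {Lior}

From (1): Elif ∈ Finance.
(7): Finance already has 1, so the rest are out.
Suppose Amira ∈ Ops: no assignment then satisfies all the clues, so Amira ∉ Ops.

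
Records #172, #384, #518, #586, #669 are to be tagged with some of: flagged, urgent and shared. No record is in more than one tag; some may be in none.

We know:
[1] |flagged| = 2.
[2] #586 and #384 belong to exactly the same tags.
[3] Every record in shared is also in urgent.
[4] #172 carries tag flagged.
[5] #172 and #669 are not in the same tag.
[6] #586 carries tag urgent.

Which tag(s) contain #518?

From (4): #172 ∈ flagged.
From (6): #586 ∈ urgent.
(2): #384 matches #586: #384 ∉ flagged.
(2): #384 matches #586: #384 ∈ urgent.
(5): #669 ∉ flagged.
(1): only 2 candidates remain for flagged, so all are in.

#518: flagged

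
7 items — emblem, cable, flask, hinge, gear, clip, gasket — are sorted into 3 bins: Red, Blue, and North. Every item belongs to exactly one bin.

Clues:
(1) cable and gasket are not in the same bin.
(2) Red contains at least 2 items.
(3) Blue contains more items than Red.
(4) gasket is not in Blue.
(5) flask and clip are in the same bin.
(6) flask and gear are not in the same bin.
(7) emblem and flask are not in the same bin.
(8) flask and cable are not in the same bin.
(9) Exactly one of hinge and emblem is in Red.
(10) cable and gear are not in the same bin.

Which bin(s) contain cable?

From (4): gasket ∉ Blue.
Suppose cable ∉ Red: no assignment then satisfies all the clues, so cable ∈ Red.

cable: Red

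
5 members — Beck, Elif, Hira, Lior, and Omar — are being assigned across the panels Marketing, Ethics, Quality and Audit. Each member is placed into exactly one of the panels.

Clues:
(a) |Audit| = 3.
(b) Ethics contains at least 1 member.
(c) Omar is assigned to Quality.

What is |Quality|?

1

From (c): Omar ∈ Quality.
Suppose Beck ∈ Marketing: no assignment then satisfies all the clues, so Beck ∉ Marketing.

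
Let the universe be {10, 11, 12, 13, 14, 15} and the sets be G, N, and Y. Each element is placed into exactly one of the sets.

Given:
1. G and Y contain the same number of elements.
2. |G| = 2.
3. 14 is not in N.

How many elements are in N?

2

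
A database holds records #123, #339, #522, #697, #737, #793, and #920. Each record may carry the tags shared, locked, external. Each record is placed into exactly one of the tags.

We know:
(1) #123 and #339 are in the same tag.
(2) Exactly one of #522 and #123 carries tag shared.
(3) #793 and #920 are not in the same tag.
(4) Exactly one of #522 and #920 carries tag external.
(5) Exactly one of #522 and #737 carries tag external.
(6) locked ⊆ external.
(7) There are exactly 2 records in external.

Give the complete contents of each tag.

shared = {#123, #339, #697, #737, #920}; locked = {}; external = {#522, #793}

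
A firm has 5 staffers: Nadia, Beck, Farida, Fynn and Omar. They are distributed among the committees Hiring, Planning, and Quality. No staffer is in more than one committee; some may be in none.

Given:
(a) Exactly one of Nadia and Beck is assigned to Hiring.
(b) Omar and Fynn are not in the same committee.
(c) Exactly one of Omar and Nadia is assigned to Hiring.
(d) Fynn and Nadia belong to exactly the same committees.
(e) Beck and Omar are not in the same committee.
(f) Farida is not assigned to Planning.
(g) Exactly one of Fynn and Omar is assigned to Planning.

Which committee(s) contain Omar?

Omar: Planning

From (f): Farida ∉ Planning.
Suppose Omar ∈ Hiring: no assignment then satisfies all the clues, so Omar ∉ Hiring.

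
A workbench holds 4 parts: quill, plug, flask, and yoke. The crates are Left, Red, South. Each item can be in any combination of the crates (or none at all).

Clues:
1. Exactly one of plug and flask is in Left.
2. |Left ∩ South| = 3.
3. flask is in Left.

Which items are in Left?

Left = {flask, quill, yoke}

From (3): flask ∈ Left.
(1) (exactly one): plug ∉ Left.
Suppose quill ∉ Left: no assignment then satisfies all the clues, so quill ∈ Left.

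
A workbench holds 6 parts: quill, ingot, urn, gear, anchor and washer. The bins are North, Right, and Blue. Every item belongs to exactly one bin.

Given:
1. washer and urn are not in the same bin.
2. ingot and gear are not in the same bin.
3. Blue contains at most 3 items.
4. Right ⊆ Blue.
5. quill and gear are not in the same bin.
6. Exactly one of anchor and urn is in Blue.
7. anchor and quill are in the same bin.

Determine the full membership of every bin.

North = {anchor, ingot, quill, washer}; Right = {}; Blue = {gear, urn}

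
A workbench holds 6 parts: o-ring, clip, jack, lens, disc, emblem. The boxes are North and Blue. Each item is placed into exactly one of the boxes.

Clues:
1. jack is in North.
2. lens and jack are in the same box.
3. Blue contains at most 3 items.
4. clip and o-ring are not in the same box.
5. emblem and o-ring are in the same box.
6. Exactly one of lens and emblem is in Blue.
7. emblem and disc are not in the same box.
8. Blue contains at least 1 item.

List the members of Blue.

From (1): jack ∈ North.
(2): lens matches jack: lens ∈ North.
(6) (exactly one): emblem ∈ Blue.
(7): disc ∉ Blue.
Only one box left: disc ∈ North.
(5): o-ring matches emblem: o-ring ∉ North.
(5): o-ring matches emblem: o-ring ∈ Blue.
(4): clip ∉ Blue.
Only one box left: clip ∈ North.

Blue = {emblem, o-ring}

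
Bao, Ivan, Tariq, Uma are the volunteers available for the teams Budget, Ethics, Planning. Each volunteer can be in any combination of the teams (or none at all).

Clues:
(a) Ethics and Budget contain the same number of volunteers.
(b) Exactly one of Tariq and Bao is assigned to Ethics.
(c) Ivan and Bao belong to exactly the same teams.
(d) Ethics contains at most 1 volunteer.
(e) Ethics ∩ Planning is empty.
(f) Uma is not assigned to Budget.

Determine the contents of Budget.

Budget = {Tariq}

From (f): Uma ∉ Budget.
Suppose Bao ∈ Budget: no assignment then satisfies all the clues, so Bao ∉ Budget.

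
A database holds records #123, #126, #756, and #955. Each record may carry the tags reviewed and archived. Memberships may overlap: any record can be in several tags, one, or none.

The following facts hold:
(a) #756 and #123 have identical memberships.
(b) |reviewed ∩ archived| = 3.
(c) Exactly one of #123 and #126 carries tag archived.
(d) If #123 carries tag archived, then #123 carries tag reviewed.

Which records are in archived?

archived = {#123, #756, #955}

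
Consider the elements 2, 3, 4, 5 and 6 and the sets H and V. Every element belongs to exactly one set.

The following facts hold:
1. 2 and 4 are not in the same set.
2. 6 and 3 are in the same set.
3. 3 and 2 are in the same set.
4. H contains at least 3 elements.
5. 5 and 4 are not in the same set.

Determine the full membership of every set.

H = {2, 3, 5, 6}; V = {4}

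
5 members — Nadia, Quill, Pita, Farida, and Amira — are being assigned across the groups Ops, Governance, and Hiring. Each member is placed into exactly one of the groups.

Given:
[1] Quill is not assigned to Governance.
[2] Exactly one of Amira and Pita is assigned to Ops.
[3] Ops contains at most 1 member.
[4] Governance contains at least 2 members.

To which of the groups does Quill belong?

Quill: Hiring

From (1): Quill ∉ Governance.
Suppose Quill ∈ Ops: no assignment then satisfies all the clues, so Quill ∉ Ops.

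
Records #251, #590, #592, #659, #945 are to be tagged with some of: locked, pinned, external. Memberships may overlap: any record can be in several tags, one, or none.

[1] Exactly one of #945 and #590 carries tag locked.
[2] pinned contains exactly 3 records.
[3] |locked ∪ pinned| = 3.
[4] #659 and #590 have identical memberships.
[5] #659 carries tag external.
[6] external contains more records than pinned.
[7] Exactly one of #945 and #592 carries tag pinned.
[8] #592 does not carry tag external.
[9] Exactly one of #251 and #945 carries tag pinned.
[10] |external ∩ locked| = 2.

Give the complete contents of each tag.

locked = {#590, #659}; pinned = {#590, #659, #945}; external = {#251, #590, #659, #945}

From (5): #659 ∈ external.
From (8): #592 ∉ external.
(4): #590 matches #659: #590 ∈ external.
Suppose #251 ∈ locked: no assignment then satisfies all the clues, so #251 ∉ locked.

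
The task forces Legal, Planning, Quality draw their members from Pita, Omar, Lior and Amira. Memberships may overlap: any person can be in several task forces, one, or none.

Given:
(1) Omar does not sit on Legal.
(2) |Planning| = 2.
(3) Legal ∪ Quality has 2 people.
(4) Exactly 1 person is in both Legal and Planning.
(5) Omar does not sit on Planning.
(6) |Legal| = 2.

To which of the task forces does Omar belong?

From (1): Omar ∉ Legal.
From (5): Omar ∉ Planning.
Suppose Omar ∈ Quality: no assignment then satisfies all the clues, so Omar ∉ Quality.

Omar: none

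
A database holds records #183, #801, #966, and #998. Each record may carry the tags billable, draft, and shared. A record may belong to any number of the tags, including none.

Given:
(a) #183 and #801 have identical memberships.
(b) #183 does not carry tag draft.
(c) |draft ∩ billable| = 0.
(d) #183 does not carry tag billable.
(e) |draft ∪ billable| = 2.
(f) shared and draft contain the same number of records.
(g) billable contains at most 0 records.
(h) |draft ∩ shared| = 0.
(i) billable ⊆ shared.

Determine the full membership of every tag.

From (b): #183 ∉ draft.
From (d): #183 ∉ billable.
(a): #801 matches #183: #801 ∉ billable.
(a): #801 matches #183: #801 ∉ draft.
(g): billable already has 0, so the rest are out.
Suppose #183 ∉ shared: no assignment then satisfies all the clues, so #183 ∈ shared.

billable = {}; draft = {#966, #998}; shared = {#183, #801}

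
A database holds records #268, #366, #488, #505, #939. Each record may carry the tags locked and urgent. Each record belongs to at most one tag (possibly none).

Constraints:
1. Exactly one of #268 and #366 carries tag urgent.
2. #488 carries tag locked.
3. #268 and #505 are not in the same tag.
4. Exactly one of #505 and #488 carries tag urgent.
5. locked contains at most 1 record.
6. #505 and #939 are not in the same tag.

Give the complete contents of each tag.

From (2): #488 ∈ locked.
(4) (exactly one): #505 ∈ urgent.
(5): locked already has 1, so the rest are out.
(6): #939 ∉ urgent.
(3): #268 ∉ urgent.
(1) (exactly one): #366 ∈ urgent.

locked = {#488}; urgent = {#366, #505}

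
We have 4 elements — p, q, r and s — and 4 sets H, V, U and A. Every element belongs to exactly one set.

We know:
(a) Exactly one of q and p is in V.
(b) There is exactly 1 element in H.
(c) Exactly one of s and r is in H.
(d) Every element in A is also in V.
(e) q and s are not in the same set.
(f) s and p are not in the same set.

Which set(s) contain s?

s: H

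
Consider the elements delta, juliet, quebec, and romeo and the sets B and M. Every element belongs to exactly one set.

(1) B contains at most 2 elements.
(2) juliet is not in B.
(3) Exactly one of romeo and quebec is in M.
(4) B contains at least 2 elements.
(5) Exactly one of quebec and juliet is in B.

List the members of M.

M = {juliet, romeo}

From (2): juliet ∉ B.
(5) (exactly one): quebec ∈ B.
Only one set left: juliet ∈ M.
(3) (exactly one): romeo ∈ M.
(4): only 2 candidates remain for B, so all are in.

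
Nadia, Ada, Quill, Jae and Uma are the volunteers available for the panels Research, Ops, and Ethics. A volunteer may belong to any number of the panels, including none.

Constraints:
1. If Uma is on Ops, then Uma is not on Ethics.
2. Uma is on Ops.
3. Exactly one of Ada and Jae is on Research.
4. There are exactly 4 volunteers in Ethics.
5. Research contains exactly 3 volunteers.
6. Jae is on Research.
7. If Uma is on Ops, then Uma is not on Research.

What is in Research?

Research = {Jae, Nadia, Quill}

From (2): Uma ∈ Ops.
From (6): Jae ∈ Research.
(1): Uma ∉ Ethics.
(3) (exactly one): Ada ∉ Research.
(4): only 4 candidates remain for Ethics, so all are in.
(7): Uma ∉ Research.
(5): only 3 candidates remain for Research, so all are in.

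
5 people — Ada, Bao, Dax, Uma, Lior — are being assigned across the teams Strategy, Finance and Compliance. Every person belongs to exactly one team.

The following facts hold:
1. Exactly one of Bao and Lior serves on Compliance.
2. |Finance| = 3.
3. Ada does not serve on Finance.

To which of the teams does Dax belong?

Dax: Finance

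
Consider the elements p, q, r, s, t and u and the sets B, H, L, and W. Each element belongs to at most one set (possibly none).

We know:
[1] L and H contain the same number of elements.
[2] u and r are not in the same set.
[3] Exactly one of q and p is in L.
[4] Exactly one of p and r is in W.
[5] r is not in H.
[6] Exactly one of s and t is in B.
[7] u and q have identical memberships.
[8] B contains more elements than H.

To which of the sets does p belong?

p: L

From (5): r ∉ H.
Suppose p ∈ B: no assignment then satisfies all the clues, so p ∉ B.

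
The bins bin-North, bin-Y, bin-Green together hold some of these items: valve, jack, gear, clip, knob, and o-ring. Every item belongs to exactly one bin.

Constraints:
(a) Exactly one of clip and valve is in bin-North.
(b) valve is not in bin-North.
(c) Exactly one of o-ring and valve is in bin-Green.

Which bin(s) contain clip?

clip: bin-North

From (b): valve ∉ bin-North.
(a) (exactly one): clip ∈ bin-North.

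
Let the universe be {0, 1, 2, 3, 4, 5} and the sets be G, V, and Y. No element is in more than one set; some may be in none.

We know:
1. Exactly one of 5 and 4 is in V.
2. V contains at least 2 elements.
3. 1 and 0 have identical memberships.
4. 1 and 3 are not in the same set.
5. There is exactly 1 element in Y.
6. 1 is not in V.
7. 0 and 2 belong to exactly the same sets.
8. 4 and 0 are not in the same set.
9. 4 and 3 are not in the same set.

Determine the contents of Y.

Y = {4}

From (6): 1 ∉ V.
(3): 0 matches 1: 0 ∉ V.
(7): 2 matches 0: 2 ∉ V.
Suppose 0 ∈ Y: no assignment then satisfies all the clues, so 0 ∉ Y.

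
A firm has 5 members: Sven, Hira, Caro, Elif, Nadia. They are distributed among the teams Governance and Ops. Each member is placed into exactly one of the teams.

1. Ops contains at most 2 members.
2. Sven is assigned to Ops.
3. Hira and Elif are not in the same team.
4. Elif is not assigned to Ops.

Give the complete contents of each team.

Governance = {Caro, Elif, Nadia}; Ops = {Hira, Sven}

From (2): Sven ∈ Ops.
From (4): Elif ∉ Ops.
Only one team left: Elif ∈ Governance.
(3): Hira ∉ Governance.
Only one team left: Hira ∈ Ops.
(1): Ops already has 2, so the rest are out.
Only one team left: Caro ∈ Governance.
Only one team left: Nadia ∈ Governance.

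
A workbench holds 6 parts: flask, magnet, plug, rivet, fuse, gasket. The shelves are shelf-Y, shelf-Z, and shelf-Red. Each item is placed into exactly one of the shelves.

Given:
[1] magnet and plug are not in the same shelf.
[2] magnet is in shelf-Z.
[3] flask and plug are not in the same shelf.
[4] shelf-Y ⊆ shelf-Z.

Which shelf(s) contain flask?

From (2): magnet ∈ shelf-Z.
(1): plug ∉ shelf-Z.
(4) contrapositive: plug ∉ shelf-Y.
Only one shelf left: plug ∈ shelf-Red.
(3): flask ∉ shelf-Red.
Suppose flask ∈ shelf-Y: no assignment then satisfies all the clues, so flask ∉ shelf-Y.

flask: shelf-Z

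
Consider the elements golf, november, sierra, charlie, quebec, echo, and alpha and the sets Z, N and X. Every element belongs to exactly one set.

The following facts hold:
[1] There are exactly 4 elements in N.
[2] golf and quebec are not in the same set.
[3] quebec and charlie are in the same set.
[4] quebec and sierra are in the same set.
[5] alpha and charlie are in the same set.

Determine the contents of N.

N = {alpha, charlie, quebec, sierra}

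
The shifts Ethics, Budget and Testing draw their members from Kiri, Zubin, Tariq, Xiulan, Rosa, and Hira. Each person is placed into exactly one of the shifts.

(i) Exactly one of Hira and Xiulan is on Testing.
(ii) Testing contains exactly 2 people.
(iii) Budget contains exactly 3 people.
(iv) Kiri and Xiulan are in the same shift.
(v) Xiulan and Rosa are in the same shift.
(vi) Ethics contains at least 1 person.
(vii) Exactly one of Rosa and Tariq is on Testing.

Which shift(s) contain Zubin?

Zubin: Ethics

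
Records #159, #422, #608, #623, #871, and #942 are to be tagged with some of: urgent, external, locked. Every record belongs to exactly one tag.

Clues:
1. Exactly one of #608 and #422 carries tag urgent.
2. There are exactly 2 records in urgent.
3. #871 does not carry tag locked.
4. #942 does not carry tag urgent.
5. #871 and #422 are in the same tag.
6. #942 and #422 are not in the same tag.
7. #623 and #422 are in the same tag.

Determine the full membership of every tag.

urgent = {#159, #608}; external = {#422, #623, #871}; locked = {#942}

From (3): #871 ∉ locked.
From (4): #942 ∉ urgent.
(5): #422 matches #871: #422 ∉ locked.
(7): #623 matches #422: #623 ∉ locked.
Suppose #159 ∉ urgent: no assignment then satisfies all the clues, so #159 ∈ urgent.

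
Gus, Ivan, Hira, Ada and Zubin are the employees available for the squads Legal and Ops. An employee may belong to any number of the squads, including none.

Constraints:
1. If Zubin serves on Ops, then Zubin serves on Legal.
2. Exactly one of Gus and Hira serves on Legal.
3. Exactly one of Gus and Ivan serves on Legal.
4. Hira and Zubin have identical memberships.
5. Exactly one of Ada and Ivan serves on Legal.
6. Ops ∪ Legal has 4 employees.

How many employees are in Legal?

3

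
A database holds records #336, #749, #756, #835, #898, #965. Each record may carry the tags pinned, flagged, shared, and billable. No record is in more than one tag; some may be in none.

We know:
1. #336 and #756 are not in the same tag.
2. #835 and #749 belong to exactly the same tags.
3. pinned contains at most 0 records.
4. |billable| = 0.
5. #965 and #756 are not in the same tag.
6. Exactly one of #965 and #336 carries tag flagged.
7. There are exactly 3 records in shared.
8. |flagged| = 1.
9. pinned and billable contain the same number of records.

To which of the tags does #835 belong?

#835: shared

(3): pinned already has 0, so the rest are out.
(4): billable already has 0, so the rest are out.
Suppose #835 ∈ flagged: no assignment then satisfies all the clues, so #835 ∉ flagged.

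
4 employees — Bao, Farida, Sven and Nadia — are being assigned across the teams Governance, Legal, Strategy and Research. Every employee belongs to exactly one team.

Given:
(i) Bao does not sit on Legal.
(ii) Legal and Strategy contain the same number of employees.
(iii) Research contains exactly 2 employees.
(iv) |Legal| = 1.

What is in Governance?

Governance = {}

From (i): Bao ∉ Legal.
Suppose Bao ∈ Governance: no assignment then satisfies all the clues, so Bao ∉ Governance.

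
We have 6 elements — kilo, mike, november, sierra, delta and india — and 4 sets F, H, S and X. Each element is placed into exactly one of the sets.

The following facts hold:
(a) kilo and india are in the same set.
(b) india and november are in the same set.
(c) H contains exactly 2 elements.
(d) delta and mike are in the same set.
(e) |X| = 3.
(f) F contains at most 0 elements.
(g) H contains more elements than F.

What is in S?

(f): F already has 0, so the rest are out.
Suppose kilo ∈ S: no assignment then satisfies all the clues, so kilo ∉ S.

S = {sierra}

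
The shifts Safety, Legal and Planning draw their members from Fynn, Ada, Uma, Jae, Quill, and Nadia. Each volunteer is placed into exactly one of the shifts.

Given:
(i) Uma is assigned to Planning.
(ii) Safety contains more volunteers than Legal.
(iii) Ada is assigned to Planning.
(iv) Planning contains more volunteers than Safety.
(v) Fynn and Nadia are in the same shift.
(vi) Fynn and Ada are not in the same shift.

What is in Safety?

Safety = {Fynn, Nadia}

From (i): Uma ∈ Planning.
From (iii): Ada ∈ Planning.
(vi): Fynn ∉ Planning.
(v): Nadia matches Fynn: Nadia ∉ Planning.
Suppose Fynn ∉ Safety: no assignment then satisfies all the clues, so Fynn ∈ Safety.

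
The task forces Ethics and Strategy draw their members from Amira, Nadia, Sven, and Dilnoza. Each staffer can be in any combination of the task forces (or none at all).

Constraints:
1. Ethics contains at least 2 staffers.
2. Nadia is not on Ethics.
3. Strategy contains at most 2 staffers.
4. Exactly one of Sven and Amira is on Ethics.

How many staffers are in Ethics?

2

From (2): Nadia ∉ Ethics.
Suppose Dilnoza ∉ Ethics: no assignment then satisfies all the clues, so Dilnoza ∈ Ethics.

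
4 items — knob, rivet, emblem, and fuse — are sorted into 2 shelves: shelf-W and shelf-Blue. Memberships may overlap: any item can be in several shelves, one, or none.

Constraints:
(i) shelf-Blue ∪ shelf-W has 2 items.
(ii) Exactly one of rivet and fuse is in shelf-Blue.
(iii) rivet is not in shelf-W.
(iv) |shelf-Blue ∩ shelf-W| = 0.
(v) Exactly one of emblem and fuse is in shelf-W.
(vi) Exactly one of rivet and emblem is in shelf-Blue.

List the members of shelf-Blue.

shelf-Blue = {rivet}

From (iii): rivet ∉ shelf-W.
Suppose knob ∈ shelf-Blue: no assignment then satisfies all the clues, so knob ∉ shelf-Blue.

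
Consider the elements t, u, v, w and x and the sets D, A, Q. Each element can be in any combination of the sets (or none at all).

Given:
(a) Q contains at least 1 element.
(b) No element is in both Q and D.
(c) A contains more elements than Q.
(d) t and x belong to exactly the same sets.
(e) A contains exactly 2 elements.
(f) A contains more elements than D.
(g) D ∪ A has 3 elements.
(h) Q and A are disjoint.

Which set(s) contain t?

t: A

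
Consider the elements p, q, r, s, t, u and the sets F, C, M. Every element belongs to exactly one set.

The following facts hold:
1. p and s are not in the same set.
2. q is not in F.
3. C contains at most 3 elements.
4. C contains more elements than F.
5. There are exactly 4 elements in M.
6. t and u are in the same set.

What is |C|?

2

From (2): q ∉ F.
Suppose p ∈ F: no assignment then satisfies all the clues, so p ∉ F.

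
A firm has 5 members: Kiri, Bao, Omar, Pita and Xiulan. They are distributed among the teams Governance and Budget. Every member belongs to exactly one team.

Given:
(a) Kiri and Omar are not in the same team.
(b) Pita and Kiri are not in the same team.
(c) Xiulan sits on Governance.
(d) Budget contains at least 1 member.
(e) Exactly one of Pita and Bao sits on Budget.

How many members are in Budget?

2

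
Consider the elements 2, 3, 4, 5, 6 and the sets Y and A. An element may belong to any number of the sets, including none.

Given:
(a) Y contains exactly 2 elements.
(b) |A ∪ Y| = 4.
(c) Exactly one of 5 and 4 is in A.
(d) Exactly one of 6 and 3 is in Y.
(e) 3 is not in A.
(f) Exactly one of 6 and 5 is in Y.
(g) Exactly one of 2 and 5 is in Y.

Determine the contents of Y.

Y = {3, 5}

From (e): 3 ∉ A.
Suppose 2 ∈ Y: no assignment then satisfies all the clues, so 2 ∉ Y.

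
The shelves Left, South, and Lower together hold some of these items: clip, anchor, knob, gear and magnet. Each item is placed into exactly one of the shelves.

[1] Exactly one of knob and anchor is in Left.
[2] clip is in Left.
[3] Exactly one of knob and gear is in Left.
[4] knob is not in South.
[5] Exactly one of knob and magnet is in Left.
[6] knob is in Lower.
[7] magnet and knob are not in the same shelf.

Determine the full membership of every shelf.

Left = {anchor, clip, gear, magnet}; South = {}; Lower = {knob}

From (2): clip ∈ Left.
From (4): knob ∉ South.
From (6): knob ∈ Lower.
(1) (exactly one): anchor ∈ Left.
(3) (exactly one): gear ∈ Left.
(5) (exactly one): magnet ∈ Left.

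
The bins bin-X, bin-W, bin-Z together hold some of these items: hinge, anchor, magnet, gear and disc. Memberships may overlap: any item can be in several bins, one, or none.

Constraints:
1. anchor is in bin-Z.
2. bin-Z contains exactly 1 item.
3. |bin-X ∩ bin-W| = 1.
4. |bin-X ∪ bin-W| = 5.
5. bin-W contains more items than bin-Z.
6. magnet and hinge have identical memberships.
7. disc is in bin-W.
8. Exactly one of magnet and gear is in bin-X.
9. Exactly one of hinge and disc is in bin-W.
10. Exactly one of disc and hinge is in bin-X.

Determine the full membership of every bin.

bin-X = {anchor, hinge, magnet}; bin-W = {anchor, disc, gear}; bin-Z = {anchor}

From (1): anchor ∈ bin-Z.
From (7): disc ∈ bin-W.
(2): bin-Z already has 1, so the rest are out.
(9) (exactly one): hinge ∉ bin-W.
(6): magnet matches hinge: magnet ∉ bin-W.
Suppose hinge ∉ bin-X: no assignment then satisfies all the clues, so hinge ∈ bin-X.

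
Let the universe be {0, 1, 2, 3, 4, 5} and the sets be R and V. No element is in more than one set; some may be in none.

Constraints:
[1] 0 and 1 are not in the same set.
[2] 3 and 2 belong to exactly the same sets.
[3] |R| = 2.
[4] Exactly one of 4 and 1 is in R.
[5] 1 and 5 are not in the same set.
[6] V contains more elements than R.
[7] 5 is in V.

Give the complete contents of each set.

R = {0, 4}; V = {2, 3, 5}

From (7): 5 ∈ V.
(5): 1 ∉ V.
Suppose 0 ∉ R: no assignment then satisfies all the clues, so 0 ∈ R.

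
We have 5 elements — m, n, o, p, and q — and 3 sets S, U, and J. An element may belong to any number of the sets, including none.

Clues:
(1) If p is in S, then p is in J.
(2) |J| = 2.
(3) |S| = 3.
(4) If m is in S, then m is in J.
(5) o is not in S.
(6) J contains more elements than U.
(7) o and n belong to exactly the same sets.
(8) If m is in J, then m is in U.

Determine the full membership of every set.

S = {m, p, q}; U = {m}; J = {m, p}

From (5): o ∉ S.
(7): n matches o: n ∉ S.
(3): only 3 candidates remain for S, so all are in.
(4): m ∈ J.
(8): m ∈ U.
(1): p ∈ J.
(2): J already has 2, so the rest are out.
Suppose n ∈ U: no assignment then satisfies all the clues, so n ∉ U.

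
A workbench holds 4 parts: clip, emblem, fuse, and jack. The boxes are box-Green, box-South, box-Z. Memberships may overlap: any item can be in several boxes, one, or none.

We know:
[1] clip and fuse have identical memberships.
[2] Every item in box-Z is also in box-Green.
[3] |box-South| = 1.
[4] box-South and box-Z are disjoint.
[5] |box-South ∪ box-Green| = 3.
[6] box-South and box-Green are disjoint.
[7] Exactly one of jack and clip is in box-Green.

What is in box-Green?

box-Green = {clip, fuse}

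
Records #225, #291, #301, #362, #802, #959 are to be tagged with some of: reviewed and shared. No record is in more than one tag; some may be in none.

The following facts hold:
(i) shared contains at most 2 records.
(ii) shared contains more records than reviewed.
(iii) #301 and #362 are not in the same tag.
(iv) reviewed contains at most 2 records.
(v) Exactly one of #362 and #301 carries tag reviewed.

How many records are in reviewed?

1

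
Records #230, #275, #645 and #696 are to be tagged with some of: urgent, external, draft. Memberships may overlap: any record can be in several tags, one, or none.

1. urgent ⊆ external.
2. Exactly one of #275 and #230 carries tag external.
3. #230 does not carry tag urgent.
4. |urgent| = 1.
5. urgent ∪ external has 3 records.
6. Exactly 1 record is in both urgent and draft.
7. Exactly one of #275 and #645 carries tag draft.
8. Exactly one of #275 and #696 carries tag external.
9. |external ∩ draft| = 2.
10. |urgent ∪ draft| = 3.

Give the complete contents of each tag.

urgent = {#696}; external = {#230, #645, #696}; draft = {#230, #275, #696}

From (3): #230 ∉ urgent.
Suppose #230 ∉ external: no assignment then satisfies all the clues, so #230 ∈ external.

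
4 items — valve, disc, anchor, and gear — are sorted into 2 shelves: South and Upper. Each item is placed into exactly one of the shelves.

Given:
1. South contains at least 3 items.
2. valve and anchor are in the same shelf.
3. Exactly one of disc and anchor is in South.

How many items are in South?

3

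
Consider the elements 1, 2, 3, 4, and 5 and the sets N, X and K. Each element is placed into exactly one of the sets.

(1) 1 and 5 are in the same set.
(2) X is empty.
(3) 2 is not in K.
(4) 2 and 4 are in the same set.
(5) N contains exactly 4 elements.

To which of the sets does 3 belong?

3: K

From (3): 2 ∉ K.
(2): X already has 0, so the rest are out.
(4): 4 matches 2: 4 ∉ K.
Only one set left: 2 ∈ N.
Only one set left: 4 ∈ N.
Suppose 3 ∈ N: no assignment then satisfies all the clues, so 3 ∉ N.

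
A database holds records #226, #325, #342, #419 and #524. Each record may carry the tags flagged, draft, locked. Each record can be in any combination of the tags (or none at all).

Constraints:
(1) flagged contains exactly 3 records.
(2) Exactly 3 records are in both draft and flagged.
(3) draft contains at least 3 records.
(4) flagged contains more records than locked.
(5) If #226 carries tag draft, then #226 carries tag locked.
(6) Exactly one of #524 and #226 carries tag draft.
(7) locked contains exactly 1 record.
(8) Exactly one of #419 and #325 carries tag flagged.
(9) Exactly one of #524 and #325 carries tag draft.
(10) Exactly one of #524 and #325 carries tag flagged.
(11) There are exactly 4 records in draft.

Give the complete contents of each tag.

flagged = {#226, #325, #342}; draft = {#226, #325, #342, #419}; locked = {#226}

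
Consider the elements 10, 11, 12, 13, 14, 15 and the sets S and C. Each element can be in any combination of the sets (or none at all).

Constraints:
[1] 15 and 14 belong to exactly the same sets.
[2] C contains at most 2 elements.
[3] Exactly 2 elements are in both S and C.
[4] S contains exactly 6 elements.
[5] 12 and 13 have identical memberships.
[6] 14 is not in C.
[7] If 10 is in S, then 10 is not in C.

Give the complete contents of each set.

S = {10, 11, 12, 13, 14, 15}; C = {12, 13}

From (6): 14 ∉ C.
(1): 15 matches 14: 15 ∉ C.
(4): only 6 candidates remain for S, so all are in.
(7): 10 ∉ C.
Suppose 11 ∈ C: no assignment then satisfies all the clues, so 11 ∉ C.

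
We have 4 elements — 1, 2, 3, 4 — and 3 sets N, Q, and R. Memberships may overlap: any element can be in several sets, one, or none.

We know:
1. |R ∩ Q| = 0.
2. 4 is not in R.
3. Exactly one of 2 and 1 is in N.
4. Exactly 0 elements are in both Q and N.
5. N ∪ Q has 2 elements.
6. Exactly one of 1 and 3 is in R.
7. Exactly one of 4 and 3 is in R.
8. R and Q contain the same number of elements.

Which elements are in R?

From (2): 4 ∉ R.
(7) (exactly one): 3 ∈ R.
(6) (exactly one): 1 ∉ R.
Suppose 2 ∈ R: no assignment then satisfies all the clues, so 2 ∉ R.

R = {3}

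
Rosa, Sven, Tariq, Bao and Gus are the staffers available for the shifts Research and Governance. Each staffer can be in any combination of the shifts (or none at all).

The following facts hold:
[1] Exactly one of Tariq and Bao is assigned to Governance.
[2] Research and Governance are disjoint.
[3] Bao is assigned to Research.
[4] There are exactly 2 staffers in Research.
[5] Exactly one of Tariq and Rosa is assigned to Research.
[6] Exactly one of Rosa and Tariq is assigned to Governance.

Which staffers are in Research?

Research = {Bao, Rosa}

From (3): Bao ∈ Research.
(2) (disjoint): Bao ∉ Governance.
(1) (exactly one): Tariq ∈ Governance.
(2) (disjoint): Tariq ∉ Research.
(5) (exactly one): Rosa ∈ Research.
(6) (exactly one): Rosa ∉ Governance.
(4): Research already has 2, so the rest are out.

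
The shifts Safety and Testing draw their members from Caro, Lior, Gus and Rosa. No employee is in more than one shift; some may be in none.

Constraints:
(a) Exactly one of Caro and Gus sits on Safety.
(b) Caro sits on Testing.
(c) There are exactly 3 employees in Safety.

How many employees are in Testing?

From (b): Caro ∈ Testing.
(a) (exactly one): Gus ∈ Safety.
(c): only 3 candidates remain for Safety, so all are in.

1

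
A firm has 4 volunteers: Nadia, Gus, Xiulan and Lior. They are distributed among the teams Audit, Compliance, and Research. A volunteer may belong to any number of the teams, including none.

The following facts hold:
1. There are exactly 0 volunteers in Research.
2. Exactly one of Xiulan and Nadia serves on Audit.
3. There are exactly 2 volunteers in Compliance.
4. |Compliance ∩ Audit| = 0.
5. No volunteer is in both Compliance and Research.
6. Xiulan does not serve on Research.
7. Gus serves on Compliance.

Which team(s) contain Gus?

Gus: Compliance

From (6): Xiulan ∉ Research.
From (7): Gus ∈ Compliance.
(1): Research already has 0, so the rest are out.
Suppose Gus ∈ Audit: no assignment then satisfies all the clues, so Gus ∉ Audit.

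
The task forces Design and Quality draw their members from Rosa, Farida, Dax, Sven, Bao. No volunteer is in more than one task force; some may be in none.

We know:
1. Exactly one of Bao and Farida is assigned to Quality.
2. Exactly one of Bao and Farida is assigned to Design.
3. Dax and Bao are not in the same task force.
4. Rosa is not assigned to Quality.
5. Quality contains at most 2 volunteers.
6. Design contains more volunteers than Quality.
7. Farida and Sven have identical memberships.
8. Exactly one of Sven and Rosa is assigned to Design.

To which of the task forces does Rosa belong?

Rosa: none

From (4): Rosa ∉ Quality.
Suppose Rosa ∈ Design: no assignment then satisfies all the clues, so Rosa ∉ Design.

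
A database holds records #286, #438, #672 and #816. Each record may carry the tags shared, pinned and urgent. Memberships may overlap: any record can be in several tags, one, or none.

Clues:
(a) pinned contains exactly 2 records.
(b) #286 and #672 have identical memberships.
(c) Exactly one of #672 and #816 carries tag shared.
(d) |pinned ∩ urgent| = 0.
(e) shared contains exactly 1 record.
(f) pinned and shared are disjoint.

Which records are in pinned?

pinned = {#286, #672}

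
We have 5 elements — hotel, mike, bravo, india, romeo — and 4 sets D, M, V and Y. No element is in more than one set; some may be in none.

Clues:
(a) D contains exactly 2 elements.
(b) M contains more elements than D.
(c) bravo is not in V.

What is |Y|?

0

From (c): bravo ∉ V.
Suppose hotel ∈ V: no assignment then satisfies all the clues, so hotel ∉ V.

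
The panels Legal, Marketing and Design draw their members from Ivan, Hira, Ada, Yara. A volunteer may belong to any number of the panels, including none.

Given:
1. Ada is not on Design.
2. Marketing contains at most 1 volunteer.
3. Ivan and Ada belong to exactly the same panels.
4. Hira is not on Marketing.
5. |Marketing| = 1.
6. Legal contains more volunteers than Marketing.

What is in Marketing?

Marketing = {Yara}

From (1): Ada ∉ Design.
From (4): Hira ∉ Marketing.
(3): Ivan matches Ada: Ivan ∉ Design.
Suppose Ivan ∈ Marketing: no assignment then satisfies all the clues, so Ivan ∉ Marketing.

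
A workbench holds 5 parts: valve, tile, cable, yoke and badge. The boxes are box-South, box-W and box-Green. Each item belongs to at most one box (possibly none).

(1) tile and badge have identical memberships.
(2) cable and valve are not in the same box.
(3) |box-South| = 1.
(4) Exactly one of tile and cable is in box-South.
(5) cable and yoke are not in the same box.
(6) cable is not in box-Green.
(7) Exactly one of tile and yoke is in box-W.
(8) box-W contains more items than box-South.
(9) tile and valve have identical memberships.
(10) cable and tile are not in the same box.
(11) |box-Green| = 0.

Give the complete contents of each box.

box-South = {cable}; box-W = {badge, tile, valve}; box-Green = {}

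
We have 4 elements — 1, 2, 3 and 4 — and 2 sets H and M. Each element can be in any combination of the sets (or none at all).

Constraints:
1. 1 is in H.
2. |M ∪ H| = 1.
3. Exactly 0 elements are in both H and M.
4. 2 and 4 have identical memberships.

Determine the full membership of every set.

H = {1}; M = {}

From (1): 1 ∈ H.
Suppose 1 ∈ M: no assignment then satisfies all the clues, so 1 ∉ M.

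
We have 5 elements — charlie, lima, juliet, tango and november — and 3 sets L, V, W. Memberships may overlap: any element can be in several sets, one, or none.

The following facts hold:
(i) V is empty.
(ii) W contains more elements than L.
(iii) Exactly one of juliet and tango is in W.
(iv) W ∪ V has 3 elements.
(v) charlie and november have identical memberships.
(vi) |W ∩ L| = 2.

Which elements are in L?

L = {charlie, november}

(i): V already has 0, so the rest are out.
Suppose charlie ∉ L: no assignment then satisfies all the clues, so charlie ∈ L.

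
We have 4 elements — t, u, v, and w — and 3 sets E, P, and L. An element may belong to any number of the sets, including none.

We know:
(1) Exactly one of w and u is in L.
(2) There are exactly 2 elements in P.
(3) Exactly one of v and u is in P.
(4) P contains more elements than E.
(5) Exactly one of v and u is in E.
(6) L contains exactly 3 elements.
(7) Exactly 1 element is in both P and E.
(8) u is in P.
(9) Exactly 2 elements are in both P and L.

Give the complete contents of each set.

E = {u}; P = {t, u}; L = {t, u, v}

From (8): u ∈ P.
(3) (exactly one): v ∉ P.
Suppose t ∈ E: no assignment then satisfies all the clues, so t ∉ E.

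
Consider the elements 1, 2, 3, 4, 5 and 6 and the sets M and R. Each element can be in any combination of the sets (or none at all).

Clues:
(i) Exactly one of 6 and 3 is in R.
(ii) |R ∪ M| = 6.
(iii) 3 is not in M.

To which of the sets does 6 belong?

From (iii): 3 ∉ M.
Suppose 6 ∉ M: no assignment then satisfies all the clues, so 6 ∈ M.

6: M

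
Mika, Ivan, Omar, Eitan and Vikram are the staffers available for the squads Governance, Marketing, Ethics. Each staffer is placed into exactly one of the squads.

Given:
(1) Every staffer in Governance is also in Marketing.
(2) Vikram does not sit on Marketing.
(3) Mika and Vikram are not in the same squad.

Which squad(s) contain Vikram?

Vikram: Ethics

From (2): Vikram ∉ Marketing.
(1) contrapositive: Vikram ∉ Governance.
Only one squad left: Vikram ∈ Ethics.
(3): Mika ∉ Ethics.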